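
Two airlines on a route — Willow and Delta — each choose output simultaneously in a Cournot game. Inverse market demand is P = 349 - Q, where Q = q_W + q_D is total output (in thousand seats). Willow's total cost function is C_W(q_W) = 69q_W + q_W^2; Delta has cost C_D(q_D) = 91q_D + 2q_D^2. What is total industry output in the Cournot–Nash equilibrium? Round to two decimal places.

Willow's profit: π_W = (349 - Q)q_W - (69q_W + q_W²). Setting ∂π_W/∂q_W = 0: 280 - 4q_W - (q_D) = 0.
Delta's profit: π_D = (349 - Q)q_D - (91q_D + 2q_D²). Setting ∂π_D/∂q_D = 0: 258 - 6q_D - (q_W) = 0.
So q_W = (280 - q_D)/4 and q_D = (258 - q_W)/6.
Substituting one into the other gives q_W = 1422/23 and q_D = 752/23.
Total output Q = 1422/23 + 752/23 = 94.5217.

94.52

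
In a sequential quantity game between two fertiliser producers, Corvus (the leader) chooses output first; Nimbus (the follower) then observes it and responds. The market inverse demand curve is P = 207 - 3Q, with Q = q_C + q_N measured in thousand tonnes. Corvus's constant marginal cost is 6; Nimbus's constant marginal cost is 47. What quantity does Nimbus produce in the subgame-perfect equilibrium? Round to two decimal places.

6.50

Solve by backward induction. Given q_C, the follower Nimbus maximises π_N = (207 - 3q_C - 3q_N)q_N - 47q_N.
Follower FOC: 160 - 3q_C - 6q_N = 0, so q_N(q_C) = (160 - 3q_C)/6.
Corvus substitutes q_N(q_C) into its own profit: π_C = q_C(207 - 3q_C - (160 - 3q_C)/2) - 6q_C = (127 - (3/2)q_C)q_C - 6q_C.
Leader FOC: 121 - 3q_C = 0, so q_C = 121/3.
Then q_N = (160 - 3·(121/3))/6 = 13/2.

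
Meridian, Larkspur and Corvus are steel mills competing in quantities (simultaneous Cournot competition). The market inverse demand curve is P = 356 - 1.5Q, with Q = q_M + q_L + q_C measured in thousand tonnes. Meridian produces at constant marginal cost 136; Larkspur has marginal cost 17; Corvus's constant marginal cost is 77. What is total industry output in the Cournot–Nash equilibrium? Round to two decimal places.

Meridian's profit: π_M = (356 - 1.5Q)q_M - (136q_M). Setting ∂π_M/∂q_M = 0: 220 - 3q_M - (3/2)(q_L + q_C) = 0.
Larkspur's first-order condition: 339 - 3q_L - (3/2)(q_M + q_C) = 0.
Corvus's first-order condition: 279 - 3q_C - (3/2)(q_M + q_L) = 0.
Summing all 3 equations gives 838 − 6Q = 0, hence Q = 419/3.
Back-substituting: q_M = (220 − 419/2)/(3/2) = 7, q_L = (339 − 419/2)/(3/2) = 259/3, q_C = (279 − 419/2)/(3/2) = 139/3.
Total output Q = 7 + 259/3 + 139/3 = 419/3.

139.67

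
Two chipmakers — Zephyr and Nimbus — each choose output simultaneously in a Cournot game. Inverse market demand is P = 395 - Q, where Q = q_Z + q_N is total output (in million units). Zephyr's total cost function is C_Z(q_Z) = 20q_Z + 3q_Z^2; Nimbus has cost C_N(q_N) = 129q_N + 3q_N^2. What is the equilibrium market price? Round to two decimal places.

323.78

Zephyr's profit: π_Z = (395 - Q)q_Z - (20q_Z + 3q_Z²). Setting ∂π_Z/∂q_Z = 0: 375 - 8q_Z - (q_N) = 0.
Nimbus's first-order condition: 266 - 8q_N - (q_Z) = 0.
Rearranging gives the reaction functions q_Z = (375 - q_N)/8 and q_N = (266 - q_Z)/8.
Solving the pair: q_Z = 43.3968, q_N = 1753/63.
Total output Q = 641/9, so price P = 395 - 641/9 = 323.7778.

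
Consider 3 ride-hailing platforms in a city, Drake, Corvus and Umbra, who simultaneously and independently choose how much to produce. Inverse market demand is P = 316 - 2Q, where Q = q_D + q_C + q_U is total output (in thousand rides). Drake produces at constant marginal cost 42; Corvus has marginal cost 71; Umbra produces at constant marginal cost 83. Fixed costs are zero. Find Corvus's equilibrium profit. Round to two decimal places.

1624.50

Drake's profit: π_D = (316 - 2Q)q_D - (42q_D). Setting ∂π_D/∂q_D = 0: 274 - 4q_D - 2(q_C + q_U) = 0.
Corvus's first-order condition: 245 - 4q_C - 2(q_D + q_U) = 0.
Umbra's first-order condition: 233 - 4q_U - 2(q_D + q_C) = 0.
Adding the 3 first-order conditions: 752 − 8Q = 0, so Q = 94.
Back-substituting: q_D = (274 − 188)/2 = 43, q_C = (245 − 188)/2 = 57/2, q_U = (233 − 188)/2 = 45/2.
Price P = 316 - 2·94 = 128.
Corvus's profit: (128 - 71)·(57/2) = 1624.5000.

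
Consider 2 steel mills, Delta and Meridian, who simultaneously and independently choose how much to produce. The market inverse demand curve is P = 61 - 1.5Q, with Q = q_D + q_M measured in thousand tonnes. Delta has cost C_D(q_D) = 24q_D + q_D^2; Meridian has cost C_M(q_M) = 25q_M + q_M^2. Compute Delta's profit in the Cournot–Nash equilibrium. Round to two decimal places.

82.89

Delta's profit: π_D = (61 - 1.5Q)q_D - (24q_D + q_D²). Setting ∂π_D/∂q_D = 0: 37 - 5q_D - (3/2)(q_M) = 0.
Meridian's profit: π_M = (61 - 1.5Q)q_M - (25q_M + q_M²). Setting ∂π_M/∂q_M = 0: 36 - 5q_M - (3/2)(q_D) = 0.
Best responses: q_D = (37 - (3/2)q_M)/5, q_M = (36 - (3/2)q_D)/5.
Substituting one into the other gives q_D = 524/91 and q_M = 498/91.
Price P = 61 - (3/2)·(146/13) = 574/13.
Delta's profit: (574/13)·(524/91) - 24·(524/91) - (524/91)² = 82.8934.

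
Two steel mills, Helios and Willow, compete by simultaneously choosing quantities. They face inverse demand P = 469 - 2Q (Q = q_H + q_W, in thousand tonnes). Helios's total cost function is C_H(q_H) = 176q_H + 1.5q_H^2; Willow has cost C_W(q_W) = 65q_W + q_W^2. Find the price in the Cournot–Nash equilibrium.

Helios's profit: π_H = (469 - 2Q)q_H - (176q_H + (3/2)q_H²). Setting ∂π_H/∂q_H = 0: 293 - 7q_H - 2(q_W) = 0.
Willow's profit: π_W = (469 - 2Q)q_W - (65q_W + q_W²). Setting ∂π_W/∂q_W = 0: 404 - 6q_W - 2(q_H) = 0.
So q_H = (293 - 2q_W)/7 and q_W = (404 - 2q_H)/6.
Solving the pair: q_H = 25, q_W = 59.
Total output Q = 84, so price P = 469 - 2·84 = 301.

301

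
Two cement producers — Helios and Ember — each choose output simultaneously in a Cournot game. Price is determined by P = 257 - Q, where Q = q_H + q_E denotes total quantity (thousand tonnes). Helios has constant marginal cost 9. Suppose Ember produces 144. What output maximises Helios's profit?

With the rival's output fixed at 144, Helios's profit is π_H = (257 - 144 - q_H)q_H - (9q_H) = (113 - q_H)q_H - (9q_H).
∂π_H/∂q_H = 104 - 2q_H = 0, so q_H = 52.

52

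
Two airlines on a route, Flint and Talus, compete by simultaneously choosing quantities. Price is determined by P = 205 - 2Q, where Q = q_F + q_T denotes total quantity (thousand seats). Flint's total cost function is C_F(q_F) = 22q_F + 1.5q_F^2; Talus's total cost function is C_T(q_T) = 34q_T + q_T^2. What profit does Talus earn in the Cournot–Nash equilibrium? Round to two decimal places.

Flint's profit: π_F = (205 - 2Q)q_F - (22q_F + (3/2)q_F²). Setting ∂π_F/∂q_F = 0: 183 - 7q_F - 2(q_T) = 0.
Talus's profit: π_T = (205 - 2Q)q_T - (34q_T + q_T²). Setting ∂π_T/∂q_T = 0: 171 - 6q_T - 2(q_F) = 0.
Rearranging gives the reaction functions q_F = (183 - 2q_T)/7 and q_T = (171 - 2q_F)/6.
Substituting one into the other gives q_F = 378/19 and q_T = 831/38.
Price P = 205 - 2·(1587/38) = 121.4737.
Talus's profit: 121.4737·(831/38) - 34·(831/38) - (831/38)² = 1434.6835.

1434.68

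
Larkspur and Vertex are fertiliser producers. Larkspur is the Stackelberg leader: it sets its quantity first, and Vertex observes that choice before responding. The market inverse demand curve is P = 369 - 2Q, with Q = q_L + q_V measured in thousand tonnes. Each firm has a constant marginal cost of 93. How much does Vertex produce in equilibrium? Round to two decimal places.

Solve by backward induction. Given q_L, the follower Vertex maximises π_V = (369 - 2q_L - 2q_V)q_V - 93q_V.
Follower FOC: 276 - 2q_L - 4q_V = 0, so q_V(q_L) = (276 - 2q_L)/4.
Larkspur substitutes q_V(q_L) into its own profit: π_L = q_L(369 - 2q_L - (276 - 2q_L)/2) - 93q_L = (231 - q_L)q_L - 93q_L.
Leader FOC: 138 - 2q_L = 0, so q_L = 69.
Then q_V = (276 - 2·69)/4 = 69/2.

34.50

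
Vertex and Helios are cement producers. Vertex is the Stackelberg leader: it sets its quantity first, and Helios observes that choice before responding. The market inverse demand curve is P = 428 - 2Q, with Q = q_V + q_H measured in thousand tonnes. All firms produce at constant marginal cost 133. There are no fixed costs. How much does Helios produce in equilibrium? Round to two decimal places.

Solve by backward induction. Given q_V, the follower Helios maximises π_H = (428 - 2q_V - 2q_H)q_H - 133q_H.
∂π_H/∂q_H = 295 - 2q_V - 4q_H = 0 gives the reaction function q_H = (295 - 2q_V)/4.
Vertex substitutes q_H(q_V) into its own profit: π_V = q_V(428 - 2q_V - (295 - 2q_V)/2) - 133q_V = (561/2 - q_V)q_V - 133q_V.
The leader's first-order condition 295/2 - 2q_V = 0 yields q_V = 295/4.
Then q_H = (295 - 2·(295/4))/4 = 295/8.

36.88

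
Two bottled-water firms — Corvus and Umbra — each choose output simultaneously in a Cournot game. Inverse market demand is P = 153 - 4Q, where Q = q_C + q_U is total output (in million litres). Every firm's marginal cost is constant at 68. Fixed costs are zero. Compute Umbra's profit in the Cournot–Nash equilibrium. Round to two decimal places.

200.69

Each firm earns π_i = (153 - 4Q)q_i - 68q_i.
First-order condition (treating rivals' output as given): 85 - 8q_i - 4q_j = 0.
By symmetry each firm produces the same amount; substituting q_j = q_i yields q_i = 85/12.
Price P = 153 - 4·(85/6) = 289/3.
Umbra's profit: (289/3 - 68)·(85/12) = 200.6944.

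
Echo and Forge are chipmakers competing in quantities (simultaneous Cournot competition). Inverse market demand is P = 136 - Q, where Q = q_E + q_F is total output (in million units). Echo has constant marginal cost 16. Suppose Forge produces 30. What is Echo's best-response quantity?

45

With the rival's output fixed at 30, Echo's profit is π_E = (136 - 30 - q_E)q_E - (16q_E) = (106 - q_E)q_E - (16q_E).
∂π_E/∂q_E = 90 - 2q_E = 0, so q_E = 45.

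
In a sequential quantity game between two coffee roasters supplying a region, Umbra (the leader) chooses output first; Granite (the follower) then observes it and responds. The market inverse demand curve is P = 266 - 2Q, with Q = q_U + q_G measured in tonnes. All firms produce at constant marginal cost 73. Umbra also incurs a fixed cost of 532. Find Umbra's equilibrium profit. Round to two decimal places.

1796.06

The follower Granite best-responds to any q_U: π_G = (266 - 2Q)q_G - 73q_G.
Setting the follower's marginal profit to zero, 193 - 2q_U - 4q_G = 0, i.e. q_G = (193 - 2q_U)/4.
The leader anticipates this reaction. Substituting into P = 266 - 2Q gives P = 339/2 - q_U, so π_U = (339/2 - q_U)q_U - 73q_U.
Maximising: ∂π_U/∂q_U = 193/2 - 2q_U = 0, giving q_U = 193/4.
Then q_G = (193 - 2·(193/4))/4 = 193/8.
Price P = 266 - 2·(579/8) = 485/4.
Umbra's profit: (485/4 - 73)·(193/4) - 532 = 1796.0625.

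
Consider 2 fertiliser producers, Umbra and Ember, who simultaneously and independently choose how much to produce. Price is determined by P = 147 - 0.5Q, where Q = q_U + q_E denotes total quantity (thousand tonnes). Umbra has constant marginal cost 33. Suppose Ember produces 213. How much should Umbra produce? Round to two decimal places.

7.50

With the rival's output fixed at 213, Umbra's profit is π_U = (147 - (1/2)·213 - (1/2)q_U)q_U - (33q_U) = (81/2 - (1/2)q_U)q_U - (33q_U).
∂π_U/∂q_U = 15/2 - q_U = 0, so q_U = 15/2.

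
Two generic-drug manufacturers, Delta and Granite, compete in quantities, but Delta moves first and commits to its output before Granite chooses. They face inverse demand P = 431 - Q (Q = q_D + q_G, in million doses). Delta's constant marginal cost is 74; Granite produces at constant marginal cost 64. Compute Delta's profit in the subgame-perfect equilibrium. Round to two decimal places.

The follower Granite best-responds to any q_D: π_G = (431 - Q)q_G - 64q_G.
Setting the follower's marginal profit to zero, 367 - q_D - 2q_G = 0, i.e. q_G = (367 - q_D)/2.
The leader anticipates this reaction. Substituting into P = 431 - Q gives P = 495/2 - (1/2)q_D, so π_D = (495/2 - (1/2)q_D)q_D - 74q_D.
The leader's first-order condition 347/2 - q_D = 0 yields q_D = 347/2.
Then q_G = (367 - 347/2)/2 = 387/4.
Price P = 431 - 1081/4 = 643/4.
Delta's profit: (643/4 - 74)·(347/2) = 15051.1250.

15051.13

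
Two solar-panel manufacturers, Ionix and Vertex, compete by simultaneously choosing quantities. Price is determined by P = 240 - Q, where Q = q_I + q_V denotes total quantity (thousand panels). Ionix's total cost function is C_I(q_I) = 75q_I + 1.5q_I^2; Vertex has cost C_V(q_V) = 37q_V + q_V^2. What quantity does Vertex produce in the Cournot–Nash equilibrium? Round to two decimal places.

Ionix's profit: π_I = (240 - Q)q_I - (75q_I + (3/2)q_I²). Setting ∂π_I/∂q_I = 0: 165 - 5q_I - (q_V) = 0.
Vertex's first-order condition: 203 - 4q_V - (q_I) = 0.
Best responses: q_I = (165 - q_V)/5, q_V = (203 - q_I)/4.
Substituting one into the other gives q_I = 457/19 and q_V = 850/19.

44.74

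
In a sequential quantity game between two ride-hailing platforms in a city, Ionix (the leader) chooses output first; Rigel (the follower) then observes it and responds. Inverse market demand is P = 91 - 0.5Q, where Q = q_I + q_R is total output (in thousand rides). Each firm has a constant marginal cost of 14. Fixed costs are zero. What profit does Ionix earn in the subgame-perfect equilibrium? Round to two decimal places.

Solve by backward induction. Given q_I, the follower Rigel maximises π_R = (91 - (1/2)q_I - (1/2)q_R)q_R - 14q_R.
Setting the follower's marginal profit to zero, 77 - (1/2)q_I - q_R = 0, i.e. q_R = (77 - (1/2)q_I).
The leader anticipates this reaction. Substituting into P = 91 - 0.5Q gives P = 105/2 - (1/4)q_I, so π_I = (105/2 - (1/4)q_I)q_I - 14q_I.
The leader's first-order condition 77/2 - (1/2)q_I = 0 yields q_I = 77.
Then q_R = (77 - (1/2)·77) = 77/2.
Price P = 91 - (1/2)·(231/2) = 133/4.
Ionix's profit: (133/4 - 14)·77 = 1482.2500.

1482.25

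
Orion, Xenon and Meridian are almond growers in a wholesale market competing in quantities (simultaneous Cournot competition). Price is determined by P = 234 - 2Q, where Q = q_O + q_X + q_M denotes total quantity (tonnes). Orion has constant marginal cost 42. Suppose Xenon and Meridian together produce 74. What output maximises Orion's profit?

With rivals' combined output fixed at 74, Orion's profit is π_O = (234 - 2·74 - 2q_O)q_O - (42q_O) = (86 - 2q_O)q_O - (42q_O).
∂π_O/∂q_O = 44 - 4q_O = 0, so q_O = 11.

11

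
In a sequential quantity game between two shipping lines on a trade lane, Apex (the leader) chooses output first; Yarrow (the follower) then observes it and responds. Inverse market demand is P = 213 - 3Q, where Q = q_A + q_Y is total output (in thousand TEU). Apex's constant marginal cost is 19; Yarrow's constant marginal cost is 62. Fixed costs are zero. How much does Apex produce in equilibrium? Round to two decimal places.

39.50

The follower Yarrow best-responds to any q_A: π_Y = (213 - 3Q)q_Y - 62q_Y.
∂π_Y/∂q_Y = 151 - 3q_A - 6q_Y = 0 gives the reaction function q_Y = (151 - 3q_A)/6.
Apex substitutes q_Y(q_A) into its own profit: π_A = q_A(213 - 3q_A - (151 - 3q_A)/2) - 19q_A = (275/2 - (3/2)q_A)q_A - 19q_A.
The leader's first-order condition 237/2 - 3q_A = 0 yields q_A = 79/2.
Then q_Y = (151 - 3·(79/2))/6 = 65/12.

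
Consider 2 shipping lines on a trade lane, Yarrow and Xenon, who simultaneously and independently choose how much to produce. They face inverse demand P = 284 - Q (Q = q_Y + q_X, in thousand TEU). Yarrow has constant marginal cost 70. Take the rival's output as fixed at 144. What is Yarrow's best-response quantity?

35

With the rival's output fixed at 144, Yarrow's profit is π_Y = (284 - 144 - q_Y)q_Y - (70q_Y) = (140 - q_Y)q_Y - (70q_Y).
∂π_Y/∂q_Y = 70 - 2q_Y = 0, so q_Y = 35.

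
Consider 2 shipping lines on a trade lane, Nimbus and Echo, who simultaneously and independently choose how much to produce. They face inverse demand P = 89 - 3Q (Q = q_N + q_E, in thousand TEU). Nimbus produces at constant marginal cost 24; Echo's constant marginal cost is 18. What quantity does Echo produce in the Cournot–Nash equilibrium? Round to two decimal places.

Nimbus's profit: π_N = (89 - 3Q)q_N - (24q_N). Setting ∂π_N/∂q_N = 0: 65 - 6q_N - 3(q_E) = 0.
Echo's first-order condition: 71 - 6q_E - 3(q_N) = 0.
Rearranging gives the reaction functions q_N = (65 - 3q_E)/6 and q_E = (71 - 3q_N)/6.
Substituting one into the other gives q_N = 59/9 and q_E = 77/9.

8.56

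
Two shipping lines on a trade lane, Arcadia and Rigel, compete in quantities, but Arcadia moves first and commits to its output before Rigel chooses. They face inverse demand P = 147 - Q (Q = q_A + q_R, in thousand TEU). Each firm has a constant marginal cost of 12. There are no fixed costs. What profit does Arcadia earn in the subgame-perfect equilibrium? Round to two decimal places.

2278.13

The follower Rigel best-responds to any q_A: π_R = (147 - Q)q_R - 12q_R.
Follower FOC: 135 - q_A - 2q_R = 0, so q_R(q_A) = (135 - q_A)/2.
Arcadia substitutes q_R(q_A) into its own profit: π_A = q_A(147 - q_A - (135 - q_A)/2) - 12q_A = (159/2 - (1/2)q_A)q_A - 12q_A.
Leader FOC: 135/2 - q_A = 0, so q_A = 135/2.
Then q_R = (135 - 135/2)/2 = 135/4.
Price P = 147 - 405/4 = 183/4.
Arcadia's profit: (183/4 - 12)·(135/2) = 2278.1250.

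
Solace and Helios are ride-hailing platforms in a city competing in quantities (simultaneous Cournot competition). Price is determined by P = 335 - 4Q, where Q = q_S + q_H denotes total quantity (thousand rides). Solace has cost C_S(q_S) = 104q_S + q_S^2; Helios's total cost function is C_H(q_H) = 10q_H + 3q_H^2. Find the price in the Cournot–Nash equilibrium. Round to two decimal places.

197.58

Solace's profit: π_S = (335 - 4Q)q_S - (104q_S + q_S²). Setting ∂π_S/∂q_S = 0: 231 - 10q_S - 4(q_H) = 0.
Helios's first-order condition: 325 - 14q_H - 4(q_S) = 0.
So q_S = (231 - 4q_H)/10 and q_H = (325 - 4q_S)/14.
Substituting one into the other gives q_S = 967/62 and q_H = 1163/62.
Total output Q = 1065/31, so price P = 335 - 4·(1065/31) = 197.5806.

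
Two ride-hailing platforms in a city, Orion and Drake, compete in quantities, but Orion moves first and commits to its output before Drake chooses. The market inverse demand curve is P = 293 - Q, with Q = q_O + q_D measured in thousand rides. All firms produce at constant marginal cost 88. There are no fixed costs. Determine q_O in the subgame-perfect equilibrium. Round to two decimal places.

102.50

The follower Drake best-responds to any q_O: π_D = (293 - Q)q_D - 88q_D.
Setting the follower's marginal profit to zero, 205 - q_O - 2q_D = 0, i.e. q_D = (205 - q_O)/2.
The leader anticipates this reaction. Substituting into P = 293 - Q gives P = 381/2 - (1/2)q_O, so π_O = (381/2 - (1/2)q_O)q_O - 88q_O.
Leader FOC: 205/2 - q_O = 0, so q_O = 205/2.
Then q_D = (205 - 205/2)/2 = 205/4.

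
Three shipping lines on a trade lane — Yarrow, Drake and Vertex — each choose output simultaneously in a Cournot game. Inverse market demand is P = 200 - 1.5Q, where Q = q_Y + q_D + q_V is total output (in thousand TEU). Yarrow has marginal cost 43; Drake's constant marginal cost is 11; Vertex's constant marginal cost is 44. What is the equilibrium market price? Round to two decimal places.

Yarrow's profit: π_Y = (200 - 1.5Q)q_Y - (43q_Y). Setting ∂π_Y/∂q_Y = 0: 157 - 3q_Y - (3/2)(q_D + q_V) = 0.
Drake's first-order condition: 189 - 3q_D - (3/2)(q_Y + q_V) = 0.
Vertex's profit: π_V = (200 - 1.5Q)q_V - (44q_V). Setting ∂π_V/∂q_V = 0: 156 - 3q_V - (3/2)(q_Y + q_D) = 0.
Summing all 3 equations gives 502 − 6Q = 0, hence Q = 251/3.
Back-substituting: q_Y = (157 − 251/2)/(3/2) = 21, q_D = (189 − 251/2)/(3/2) = 127/3, q_V = (156 − 251/2)/(3/2) = 61/3.
Total output Q = 251/3, so price P = 200 - (3/2)·(251/3) = 149/2.

74.50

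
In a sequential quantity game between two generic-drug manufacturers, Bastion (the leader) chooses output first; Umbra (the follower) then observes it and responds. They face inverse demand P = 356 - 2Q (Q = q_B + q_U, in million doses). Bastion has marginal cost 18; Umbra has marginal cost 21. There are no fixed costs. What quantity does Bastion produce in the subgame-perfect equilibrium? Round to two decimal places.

85.25

Solve by backward induction. Given q_B, the follower Umbra maximises π_U = (356 - 2q_B - 2q_U)q_U - 21q_U.
∂π_U/∂q_U = 335 - 2q_B - 4q_U = 0 gives the reaction function q_U = (335 - 2q_B)/4.
Bastion substitutes q_U(q_B) into its own profit: π_B = q_B(356 - 2q_B - (335 - 2q_B)/2) - 18q_B = (377/2 - q_B)q_B - 18q_B.
Leader FOC: 341/2 - 2q_B = 0, so q_B = 341/4.
Then q_U = (335 - 2·(341/4))/4 = 329/8.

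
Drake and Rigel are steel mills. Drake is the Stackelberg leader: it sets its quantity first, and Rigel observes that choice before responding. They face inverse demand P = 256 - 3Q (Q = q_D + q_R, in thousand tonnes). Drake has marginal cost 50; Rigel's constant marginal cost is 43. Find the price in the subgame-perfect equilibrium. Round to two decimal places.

The follower Rigel best-responds to any q_D: π_R = (256 - 3Q)q_R - 43q_R.
∂π_R/∂q_R = 213 - 3q_D - 6q_R = 0 gives the reaction function q_R = (213 - 3q_D)/6.
The leader anticipates this reaction. Substituting into P = 256 - 3Q gives P = 299/2 - (3/2)q_D, so π_D = (299/2 - (3/2)q_D)q_D - 50q_D.
The leader's first-order condition 199/2 - 3q_D = 0 yields q_D = 199/6.
Then q_R = (213 - 3·(199/6))/6 = 227/12.
Total output Q = 625/12, so price P = 256 - 3·(625/12) = 399/4.

99.75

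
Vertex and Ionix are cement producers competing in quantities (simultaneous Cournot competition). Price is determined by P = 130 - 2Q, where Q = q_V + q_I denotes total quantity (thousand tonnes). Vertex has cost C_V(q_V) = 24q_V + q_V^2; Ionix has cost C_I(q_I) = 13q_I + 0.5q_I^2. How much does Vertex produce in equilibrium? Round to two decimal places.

Vertex's profit: π_V = (130 - 2Q)q_V - (24q_V + q_V²). Setting ∂π_V/∂q_V = 0: 106 - 6q_V - 2(q_I) = 0.
Ionix's first-order condition: 117 - 5q_I - 2(q_V) = 0.
Rearranging gives the reaction functions q_V = (106 - 2q_I)/6 and q_I = (117 - 2q_V)/5.
Substituting one into the other gives q_V = 148/13 and q_I = 245/13.

11.38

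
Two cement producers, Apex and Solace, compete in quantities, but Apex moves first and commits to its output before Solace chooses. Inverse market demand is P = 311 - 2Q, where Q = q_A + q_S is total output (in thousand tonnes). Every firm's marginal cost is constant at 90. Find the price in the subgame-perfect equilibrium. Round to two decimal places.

145.25

Solve by backward induction. Given q_A, the follower Solace maximises π_S = (311 - 2q_A - 2q_S)q_S - 90q_S.
Follower FOC: 221 - 2q_A - 4q_S = 0, so q_S(q_A) = (221 - 2q_A)/4.
Apex substitutes q_S(q_A) into its own profit: π_A = q_A(311 - 2q_A - (221 - 2q_A)/2) - 90q_A = (401/2 - q_A)q_A - 90q_A.
Maximising: ∂π_A/∂q_A = 221/2 - 2q_A = 0, giving q_A = 221/4.
Then q_S = (221 - 2·(221/4))/4 = 221/8.
Total output Q = 663/8, so price P = 311 - 2·(663/8) = 581/4.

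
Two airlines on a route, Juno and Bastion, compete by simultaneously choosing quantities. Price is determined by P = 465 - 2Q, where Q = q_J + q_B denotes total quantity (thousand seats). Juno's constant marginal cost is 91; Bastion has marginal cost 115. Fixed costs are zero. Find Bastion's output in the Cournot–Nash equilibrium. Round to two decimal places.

54.33

Juno's profit: π_J = (465 - 2Q)q_J - (91q_J). Setting ∂π_J/∂q_J = 0: 374 - 4q_J - 2(q_B) = 0.
Bastion's profit: π_B = (465 - 2Q)q_B - (115q_B). Setting ∂π_B/∂q_B = 0: 350 - 4q_B - 2(q_J) = 0.
Best responses: q_J = (374 - 2q_B)/4, q_B = (350 - 2q_J)/4.
Substituting one into the other gives q_J = 199/3 and q_B = 163/3.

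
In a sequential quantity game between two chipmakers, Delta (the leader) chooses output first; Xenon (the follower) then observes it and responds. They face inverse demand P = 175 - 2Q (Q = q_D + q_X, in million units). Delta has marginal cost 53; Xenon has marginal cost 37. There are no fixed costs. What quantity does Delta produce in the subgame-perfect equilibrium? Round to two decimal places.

The follower Xenon best-responds to any q_D: π_X = (175 - 2Q)q_X - 37q_X.
Follower FOC: 138 - 2q_D - 4q_X = 0, so q_X(q_D) = (138 - 2q_D)/4.
The leader anticipates this reaction. Substituting into P = 175 - 2Q gives P = 106 - q_D, so π_D = (106 - q_D)q_D - 53q_D.
Maximising: ∂π_D/∂q_D = 53 - 2q_D = 0, giving q_D = 53/2.
Then q_X = (138 - 2·(53/2))/4 = 85/4.

26.50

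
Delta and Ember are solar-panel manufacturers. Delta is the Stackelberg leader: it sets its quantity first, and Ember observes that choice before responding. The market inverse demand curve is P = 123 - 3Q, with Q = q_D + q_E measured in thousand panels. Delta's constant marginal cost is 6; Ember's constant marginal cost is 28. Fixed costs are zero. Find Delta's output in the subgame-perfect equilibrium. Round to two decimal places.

The follower Ember best-responds to any q_D: π_E = (123 - 3Q)q_E - 28q_E.
Setting the follower's marginal profit to zero, 95 - 3q_D - 6q_E = 0, i.e. q_E = (95 - 3q_D)/6.
The leader anticipates this reaction. Substituting into P = 123 - 3Q gives P = 151/2 - (3/2)q_D, so π_D = (151/2 - (3/2)q_D)q_D - 6q_D.
Maximising: ∂π_D/∂q_D = 139/2 - 3q_D = 0, giving q_D = 139/6.
Then q_E = (95 - 3·(139/6))/6 = 17/4.

23.17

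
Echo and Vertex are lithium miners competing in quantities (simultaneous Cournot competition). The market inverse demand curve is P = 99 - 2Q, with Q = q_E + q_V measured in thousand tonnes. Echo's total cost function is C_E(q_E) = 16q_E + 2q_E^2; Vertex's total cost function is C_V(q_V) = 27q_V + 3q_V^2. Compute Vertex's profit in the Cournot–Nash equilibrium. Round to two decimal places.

Echo's profit: π_E = (99 - 2Q)q_E - (16q_E + 2q_E²). Setting ∂π_E/∂q_E = 0: 83 - 8q_E - 2(q_V) = 0.
Vertex's profit: π_V = (99 - 2Q)q_V - (27q_V + 3q_V²). Setting ∂π_V/∂q_V = 0: 72 - 10q_V - 2(q_E) = 0.
Best responses: q_E = (83 - 2q_V)/8, q_V = (72 - 2q_E)/10.
Substituting one into the other gives q_E = 343/38 and q_V = 205/38.
Price P = 99 - 2·(274/19) = 1333/19.
Vertex's profit: (1333/19)·(205/38) - 27·(205/38) - 3(205/38)² = 145.5159.

145.52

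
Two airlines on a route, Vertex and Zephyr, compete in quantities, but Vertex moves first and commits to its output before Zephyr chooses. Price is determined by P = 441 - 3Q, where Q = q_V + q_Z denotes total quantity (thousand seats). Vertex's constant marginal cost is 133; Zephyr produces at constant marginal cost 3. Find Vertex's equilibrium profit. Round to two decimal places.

1320.17

Solve by backward induction. Given q_V, the follower Zephyr maximises π_Z = (441 - 3q_V - 3q_Z)q_Z - 3q_Z.
∂π_Z/∂q_Z = 438 - 3q_V - 6q_Z = 0 gives the reaction function q_Z = (438 - 3q_V)/6.
Vertex substitutes q_Z(q_V) into its own profit: π_V = q_V(441 - 3q_V - (438 - 3q_V)/2) - 133q_V = (222 - (3/2)q_V)q_V - 133q_V.
Maximising: ∂π_V/∂q_V = 89 - 3q_V = 0, giving q_V = 89/3.
Then q_Z = (438 - 3·(89/3))/6 = 349/6.
Price P = 441 - 3·(527/6) = 355/2.
Vertex's profit: (355/2 - 133)·(89/3) = 1320.1667.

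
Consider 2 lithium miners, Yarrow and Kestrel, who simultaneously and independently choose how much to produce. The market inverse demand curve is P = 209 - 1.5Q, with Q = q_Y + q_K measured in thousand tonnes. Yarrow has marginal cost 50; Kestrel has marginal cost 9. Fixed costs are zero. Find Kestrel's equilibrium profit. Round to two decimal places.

4302.30

Yarrow's profit: π_Y = (209 - 1.5Q)q_Y - (50q_Y). Setting ∂π_Y/∂q_Y = 0: 159 - 3q_Y - (3/2)(q_K) = 0.
Kestrel's profit: π_K = (209 - 1.5Q)q_K - (9q_K). Setting ∂π_K/∂q_K = 0: 200 - 3q_K - (3/2)(q_Y) = 0.
Best responses: q_Y = (159 - (3/2)q_K)/3, q_K = (200 - (3/2)q_Y)/3.
Solving the pair: q_Y = 236/9, q_K = 482/9.
Price P = 209 - (3/2)·(718/9) = 268/3.
Kestrel's profit: (268/3 - 9)·(482/9) = 4302.2963.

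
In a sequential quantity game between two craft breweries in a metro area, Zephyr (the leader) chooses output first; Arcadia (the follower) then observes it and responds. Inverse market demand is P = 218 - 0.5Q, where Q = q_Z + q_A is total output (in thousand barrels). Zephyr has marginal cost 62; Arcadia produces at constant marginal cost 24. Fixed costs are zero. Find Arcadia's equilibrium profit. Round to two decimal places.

9112.50

Solve by backward induction. Given q_Z, the follower Arcadia maximises π_A = (218 - (1/2)q_Z - (1/2)q_A)q_A - 24q_A.
∂π_A/∂q_A = 194 - (1/2)q_Z - q_A = 0 gives the reaction function q_A = (194 - (1/2)q_Z).
The leader anticipates this reaction. Substituting into P = 218 - 0.5Q gives P = 121 - (1/4)q_Z, so π_Z = (121 - (1/4)q_Z)q_Z - 62q_Z.
Leader FOC: 59 - (1/2)q_Z = 0, so q_Z = 118.
Then q_A = (194 - (1/2)·118) = 135.
Price P = 218 - (1/2)·253 = 183/2.
Arcadia's profit: (183/2 - 24)·135 = 9112.5000.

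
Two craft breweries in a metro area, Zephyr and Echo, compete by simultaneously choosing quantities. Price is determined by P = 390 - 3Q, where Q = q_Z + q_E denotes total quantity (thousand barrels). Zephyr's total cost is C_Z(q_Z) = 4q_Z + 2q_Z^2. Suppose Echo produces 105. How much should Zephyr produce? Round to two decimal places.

7.10

With the rival's output fixed at 105, Zephyr's profit is π_Z = (390 - 3·105 - 3q_Z)q_Z - (4q_Z + 2q_Z²) = (75 - 3q_Z)q_Z - (4q_Z + 2q_Z²).
∂π_Z/∂q_Z = 71 - 10q_Z = 0, so q_Z = 71/10.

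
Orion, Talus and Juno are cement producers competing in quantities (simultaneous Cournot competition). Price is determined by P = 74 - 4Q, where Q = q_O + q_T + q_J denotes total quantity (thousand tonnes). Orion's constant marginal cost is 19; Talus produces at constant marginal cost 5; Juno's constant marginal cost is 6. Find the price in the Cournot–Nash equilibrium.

26

Orion's profit: π_O = (74 - 4Q)q_O - (19q_O). Setting ∂π_O/∂q_O = 0: 55 - 8q_O - 4(q_T + q_J) = 0.
Talus's first-order condition: 69 - 8q_T - 4(q_O + q_J) = 0.
Juno's first-order condition: 68 - 8q_J - 4(q_O + q_T) = 0.
Adding the 3 first-order conditions: 192 − 16Q = 0, so Q = 12.
Back-substituting: q_O = (55 − 48)/4 = 7/4, q_T = (69 − 48)/4 = 21/4, q_J = (68 − 48)/4 = 5.
Total output Q = 12, so price P = 74 - 4·12 = 26.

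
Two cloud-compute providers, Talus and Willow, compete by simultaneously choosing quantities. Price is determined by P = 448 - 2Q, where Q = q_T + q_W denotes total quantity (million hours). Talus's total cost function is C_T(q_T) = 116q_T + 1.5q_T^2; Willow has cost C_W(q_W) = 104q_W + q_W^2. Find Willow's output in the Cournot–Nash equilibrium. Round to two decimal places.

45.89

Talus's profit: π_T = (448 - 2Q)q_T - (116q_T + (3/2)q_T²). Setting ∂π_T/∂q_T = 0: 332 - 7q_T - 2(q_W) = 0.
Willow's first-order condition: 344 - 6q_W - 2(q_T) = 0.
Best responses: q_T = (332 - 2q_W)/7, q_W = (344 - 2q_T)/6.
Solving the pair: q_T = 652/19, q_W = 872/19.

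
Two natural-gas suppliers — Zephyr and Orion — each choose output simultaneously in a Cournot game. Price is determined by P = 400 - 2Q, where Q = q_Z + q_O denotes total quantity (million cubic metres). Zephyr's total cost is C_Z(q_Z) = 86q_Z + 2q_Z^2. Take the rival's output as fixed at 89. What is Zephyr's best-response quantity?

With the rival's output fixed at 89, Zephyr's profit is π_Z = (400 - 2·89 - 2q_Z)q_Z - (86q_Z + 2q_Z²) = (222 - 2q_Z)q_Z - (86q_Z + 2q_Z²).
∂π_Z/∂q_Z = 136 - 8q_Z = 0, so q_Z = 17.

17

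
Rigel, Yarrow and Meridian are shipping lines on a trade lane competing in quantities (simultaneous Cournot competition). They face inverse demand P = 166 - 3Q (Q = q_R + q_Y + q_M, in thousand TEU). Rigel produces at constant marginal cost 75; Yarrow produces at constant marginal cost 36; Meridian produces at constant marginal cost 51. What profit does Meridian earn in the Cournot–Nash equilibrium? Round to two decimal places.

Rigel's profit: π_R = (166 - 3Q)q_R - (75q_R). Setting ∂π_R/∂q_R = 0: 91 - 6q_R - 3(q_Y + q_M) = 0.
Yarrow's profit: π_Y = (166 - 3Q)q_Y - (36q_Y). Setting ∂π_Y/∂q_Y = 0: 130 - 6q_Y - 3(q_R + q_M) = 0.
Meridian's first-order condition: 115 - 6q_M - 3(q_R + q_Y) = 0.
Adding the 3 conditions: 336 − 6Q − 6Q = 0, i.e. Q = 28.
Back-substituting: q_R = (91 − 84)/3 = 7/3, q_Y = (130 − 84)/3 = 46/3, q_M = (115 − 84)/3 = 31/3.
Price P = 166 - 3·28 = 82.
Meridian's profit: (82 - 51)·(31/3) = 961/3.

320.33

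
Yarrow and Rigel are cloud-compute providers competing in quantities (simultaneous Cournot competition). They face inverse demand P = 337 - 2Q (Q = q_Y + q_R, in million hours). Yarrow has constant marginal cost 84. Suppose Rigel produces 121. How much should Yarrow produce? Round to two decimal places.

2.75

With the rival's output fixed at 121, Yarrow's profit is π_Y = (337 - 2·121 - 2q_Y)q_Y - (84q_Y) = (95 - 2q_Y)q_Y - (84q_Y).
∂π_Y/∂q_Y = 11 - 4q_Y = 0, so q_Y = 11/4.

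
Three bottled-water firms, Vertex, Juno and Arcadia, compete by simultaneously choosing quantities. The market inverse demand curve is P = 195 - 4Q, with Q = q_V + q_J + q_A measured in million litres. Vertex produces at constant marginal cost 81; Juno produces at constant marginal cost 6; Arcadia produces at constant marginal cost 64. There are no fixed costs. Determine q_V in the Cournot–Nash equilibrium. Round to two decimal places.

1.38

Vertex's profit: π_V = (195 - 4Q)q_V - (81q_V). Setting ∂π_V/∂q_V = 0: 114 - 8q_V - 4(q_J + q_A) = 0.
Juno's first-order condition: 189 - 8q_J - 4(q_V + q_A) = 0.
Arcadia's profit: π_A = (195 - 4Q)q_A - (64q_A). Setting ∂π_A/∂q_A = 0: 131 - 8q_A - 4(q_V + q_J) = 0.
Summing all 3 equations gives 434 − 16Q = 0, hence Q = 217/8.
Back-substituting: q_V = (114 − 217/2)/4 = 11/8, q_J = (189 − 217/2)/4 = 161/8, q_A = (131 − 217/2)/4 = 45/8.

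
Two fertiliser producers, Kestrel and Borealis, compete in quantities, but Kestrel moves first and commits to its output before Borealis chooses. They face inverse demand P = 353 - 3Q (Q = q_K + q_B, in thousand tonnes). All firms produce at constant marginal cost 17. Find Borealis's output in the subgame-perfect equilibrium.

The follower Borealis best-responds to any q_K: π_B = (353 - 3Q)q_B - 17q_B.
Setting the follower's marginal profit to zero, 336 - 3q_K - 6q_B = 0, i.e. q_B = (336 - 3q_K)/6.
The leader anticipates this reaction. Substituting into P = 353 - 3Q gives P = 185 - (3/2)q_K, so π_K = (185 - (3/2)q_K)q_K - 17q_K.
Maximising: ∂π_K/∂q_K = 168 - 3q_K = 0, giving q_K = 56.
Then q_B = (336 - 3·56)/6 = 28.

28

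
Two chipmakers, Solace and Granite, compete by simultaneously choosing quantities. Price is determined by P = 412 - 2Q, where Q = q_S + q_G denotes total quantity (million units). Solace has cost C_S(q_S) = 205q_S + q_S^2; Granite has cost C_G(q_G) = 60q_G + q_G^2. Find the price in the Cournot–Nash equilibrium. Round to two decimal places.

272.25

Solace's profit: π_S = (412 - 2Q)q_S - (205q_S + q_S²). Setting ∂π_S/∂q_S = 0: 207 - 6q_S - 2(q_G) = 0.
Granite's first-order condition: 352 - 6q_G - 2(q_S) = 0.
Rearranging gives the reaction functions q_S = (207 - 2q_G)/6 and q_G = (352 - 2q_S)/6.
Substituting one into the other gives q_S = 269/16 and q_G = 849/16.
Total output Q = 559/8, so price P = 412 - 2·(559/8) = 1089/4.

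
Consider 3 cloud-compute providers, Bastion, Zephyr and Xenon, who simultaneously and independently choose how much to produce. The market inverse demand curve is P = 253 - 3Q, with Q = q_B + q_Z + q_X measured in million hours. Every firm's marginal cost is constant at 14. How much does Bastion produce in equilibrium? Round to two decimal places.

Each firm earns π_i = (253 - 3Q)q_i - 14q_i.
First-order condition (treating rivals' output as given): 239 - 6q_i - 3·Σ_{j≠i} q_j = 0.
With identical firms every q_j equals q_i, so Σ_{j≠i} q_j = 2q_i and 239 = 12q_i, giving q_i = 239/12.

19.92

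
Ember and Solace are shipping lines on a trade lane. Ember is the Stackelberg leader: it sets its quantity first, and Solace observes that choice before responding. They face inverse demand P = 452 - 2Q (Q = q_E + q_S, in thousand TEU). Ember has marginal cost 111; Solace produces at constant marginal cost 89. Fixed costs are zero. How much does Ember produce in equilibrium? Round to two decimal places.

Solve by backward induction. Given q_E, the follower Solace maximises π_S = (452 - 2q_E - 2q_S)q_S - 89q_S.
∂π_S/∂q_S = 363 - 2q_E - 4q_S = 0 gives the reaction function q_S = (363 - 2q_E)/4.
The leader anticipates this reaction. Substituting into P = 452 - 2Q gives P = 541/2 - q_E, so π_E = (541/2 - q_E)q_E - 111q_E.
Leader FOC: 319/2 - 2q_E = 0, so q_E = 319/4.
Then q_S = (363 - 2·(319/4))/4 = 407/8.

79.75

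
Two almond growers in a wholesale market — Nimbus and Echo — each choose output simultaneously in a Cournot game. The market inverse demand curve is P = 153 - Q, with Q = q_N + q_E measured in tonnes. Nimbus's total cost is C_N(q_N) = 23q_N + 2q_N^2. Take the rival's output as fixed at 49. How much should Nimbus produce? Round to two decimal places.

With the rival's output fixed at 49, Nimbus's profit is π_N = (153 - 49 - q_N)q_N - (23q_N + 2q_N²) = (104 - q_N)q_N - (23q_N + 2q_N²).
∂π_N/∂q_N = 81 - 6q_N = 0, so q_N = 27/2.

13.50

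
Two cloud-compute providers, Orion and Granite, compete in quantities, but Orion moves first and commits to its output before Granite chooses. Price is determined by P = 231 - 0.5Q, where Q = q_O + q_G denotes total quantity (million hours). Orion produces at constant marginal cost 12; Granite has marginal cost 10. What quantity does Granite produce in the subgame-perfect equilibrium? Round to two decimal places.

112.50

The follower Granite best-responds to any q_O: π_G = (231 - 0.5Q)q_G - 10q_G.
∂π_G/∂q_G = 221 - (1/2)q_O - q_G = 0 gives the reaction function q_G = (221 - (1/2)q_O).
Orion substitutes q_G(q_O) into its own profit: π_O = q_O(231 - (1/2)q_O - (221 - (1/2)q_O)/2) - 12q_O = (241/2 - (1/4)q_O)q_O - 12q_O.
Leader FOC: 217/2 - (1/2)q_O = 0, so q_O = 217.
Then q_G = (221 - (1/2)·217) = 225/2.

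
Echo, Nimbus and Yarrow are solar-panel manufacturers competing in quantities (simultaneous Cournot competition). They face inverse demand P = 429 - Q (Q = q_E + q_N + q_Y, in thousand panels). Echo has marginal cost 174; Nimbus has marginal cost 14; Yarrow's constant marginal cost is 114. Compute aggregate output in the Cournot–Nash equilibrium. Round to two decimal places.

Echo's profit: π_E = (429 - Q)q_E - (174q_E). Setting ∂π_E/∂q_E = 0: 255 - 2q_E - (q_N + q_Y) = 0.
Nimbus's first-order condition: 415 - 2q_N - (q_E + q_Y) = 0.
Yarrow's first-order condition: 315 - 2q_Y - (q_E + q_N) = 0.
Adding the 3 conditions: 985 − 2Q − 2Q = 0, i.e. Q = 985/4.
Back-substituting: q_E = (255 − 985/4) = 35/4, q_N = (415 − 985/4) = 675/4, q_Y = (315 − 985/4) = 275/4.
Total output Q = 35/4 + 675/4 + 275/4 = 985/4.

246.25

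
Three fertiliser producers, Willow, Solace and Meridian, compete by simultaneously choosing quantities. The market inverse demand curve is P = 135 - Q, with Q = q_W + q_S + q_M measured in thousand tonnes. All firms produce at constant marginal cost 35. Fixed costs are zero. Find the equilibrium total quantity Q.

A representative firm's profit is π_i = q_i(135 - Q) - 35q_i.
Setting ∂π_i/∂q_i = 0 with rivals' quantities fixed: 100 - 2q_i - Σ_{j≠i} q_j = 0.
By symmetry each firm produces the same amount; substituting Σ_{j≠i} q_j = 2q_i yields q_i = 100/4 = 25.
Total output Q = 25 + 25 + 25 = 75.

75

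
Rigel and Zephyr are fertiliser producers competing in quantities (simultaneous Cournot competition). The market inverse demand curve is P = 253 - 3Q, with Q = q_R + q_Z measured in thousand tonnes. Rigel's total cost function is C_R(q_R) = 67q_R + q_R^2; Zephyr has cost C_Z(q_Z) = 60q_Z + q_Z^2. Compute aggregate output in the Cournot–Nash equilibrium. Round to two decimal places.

34.45

Rigel's profit: π_R = (253 - 3Q)q_R - (67q_R + q_R²). Setting ∂π_R/∂q_R = 0: 186 - 8q_R - 3(q_Z) = 0.
Zephyr's first-order condition: 193 - 8q_Z - 3(q_R) = 0.
Best responses: q_R = (186 - 3q_Z)/8, q_Z = (193 - 3q_R)/8.
Substituting one into the other gives q_R = 909/55 and q_Z = 986/55.
Total output Q = 909/55 + 986/55 = 379/11.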